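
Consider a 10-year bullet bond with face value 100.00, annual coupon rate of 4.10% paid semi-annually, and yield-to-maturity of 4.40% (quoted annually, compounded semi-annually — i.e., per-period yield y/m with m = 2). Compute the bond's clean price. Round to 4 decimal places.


Coupon per period c = face * coupon_rate / m = 2.050000
Periods per year m = 2; per-period yield y/m = 0.022000
Number of cashflows N = 20
Cashflows (t years, CF_t, discount factor 1/(1+y/m)^(m*t), PV):
  t = 0.5000: CF_t = 2.050000, DF = 0.978474, PV = 2.005871
  t = 1.0000: CF_t = 2.050000, DF = 0.957411, PV = 1.962692
  t = 1.5000: CF_t = 2.050000, DF = 0.936801, PV = 1.920442
  t = 2.0000: CF_t = 2.050000, DF = 0.916635, PV = 1.879102
  t = 2.5000: CF_t = 2.050000, DF = 0.896903, PV = 1.838651
  t = 3.0000: CF_t = 2.050000, DF = 0.877596, PV = 1.799072
  t = 3.5000: CF_t = 2.050000, DF = 0.858704, PV = 1.760344
  t = 4.0000: CF_t = 2.050000, DF = 0.840220, PV = 1.722450
  t = 4.5000: CF_t = 2.050000, DF = 0.822133, PV = 1.685372
  t = 5.0000: CF_t = 2.050000, DF = 0.804435, PV = 1.649092
  t = 5.5000: CF_t = 2.050000, DF = 0.787119, PV = 1.613593
  t = 6.0000: CF_t = 2.050000, DF = 0.770175, PV = 1.578858
  t = 6.5000: CF_t = 2.050000, DF = 0.753596, PV = 1.544871
  t = 7.0000: CF_t = 2.050000, DF = 0.737373, PV = 1.511615
  t = 7.5000: CF_t = 2.050000, DF = 0.721500, PV = 1.479076
  t = 8.0000: CF_t = 2.050000, DF = 0.705969, PV = 1.447237
  t = 8.5000: CF_t = 2.050000, DF = 0.690772, PV = 1.416083
  t = 9.0000: CF_t = 2.050000, DF = 0.675902, PV = 1.385600
  t = 9.5000: CF_t = 2.050000, DF = 0.661352, PV = 1.355773
  t = 10.0000: CF_t = 102.050000, DF = 0.647116, PV = 66.038180
Price P = sum_t PV_t = 97.593972

Answer: Price = 97.5940


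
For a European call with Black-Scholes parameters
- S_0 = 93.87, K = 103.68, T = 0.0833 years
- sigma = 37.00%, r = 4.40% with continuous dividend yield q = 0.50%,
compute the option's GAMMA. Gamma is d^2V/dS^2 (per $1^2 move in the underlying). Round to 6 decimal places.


Answer: Gamma = 0.027791

Derivation:
d1 = -0.8469812359; d2 = -0.9537696716
phi(d1) = 0.2786978273; exp(-qT) = 0.9995835867; exp(-rT) = 0.9963415086
Gamma = exp(-qT) * phi(d1) / (S * sigma * sqrt(T)) = 0.9995835867 * 0.2786978273 / (93.8700 * 0.3700 * 0.2886173938) = 0.027791


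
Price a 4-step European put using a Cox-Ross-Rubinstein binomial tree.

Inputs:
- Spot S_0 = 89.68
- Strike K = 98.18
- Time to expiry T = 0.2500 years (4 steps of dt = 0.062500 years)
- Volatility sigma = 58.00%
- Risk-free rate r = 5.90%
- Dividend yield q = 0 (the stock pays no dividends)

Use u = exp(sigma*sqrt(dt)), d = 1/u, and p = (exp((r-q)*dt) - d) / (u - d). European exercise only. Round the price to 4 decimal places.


dt = T/N = 0.062500
u = exp(sigma*sqrt(dt)) = 1.156040; d = 1/u = 0.865022
p = (exp((r-q)*dt) - d) / (u - d) = 0.476508
Discount per step: exp(-r*dt) = 0.996319
Stock lattice S(k, i) with i counting down-moves:
  k=0: S(0,0) = 89.6800
  k=1: S(1,0) = 103.6736; S(1,1) = 77.5752
  k=2: S(2,0) = 119.8508; S(2,1) = 89.6800; S(2,2) = 67.1043
  k=3: S(3,0) = 138.5523; S(3,1) = 103.6736; S(3,2) = 77.5752; S(3,3) = 58.0467
  k=4: S(4,0) = 160.1719; S(4,1) = 119.8508; S(4,2) = 89.6800; S(4,3) = 67.1043; S(4,4) = 50.2117
Terminal payoffs V(N, i) = max(K - S_T, 0):
  V(4,0) = 0.000000; V(4,1) = 0.000000; V(4,2) = 8.500000; V(4,3) = 31.075723; V(4,4) = 47.968314
Backward induction: V(k, i) = exp(-r*dt) * [p * V(k+1, i) + (1-p) * V(k+1, i+1)].
  V(3,0) = exp(-r*dt) * [p*0.000000 + (1-p)*0.000000] = 0.000000
  V(3,1) = exp(-r*dt) * [p*0.000000 + (1-p)*8.500000] = 4.433305
  V(3,2) = exp(-r*dt) * [p*8.500000 + (1-p)*31.075723] = 20.243429
  V(3,3) = exp(-r*dt) * [p*31.075723 + (1-p)*47.968314] = 39.771933
  V(2,0) = exp(-r*dt) * [p*0.000000 + (1-p)*4.433305] = 2.312258
  V(2,1) = exp(-r*dt) * [p*4.433305 + (1-p)*20.243429] = 12.663000
  V(2,2) = exp(-r*dt) * [p*20.243429 + (1-p)*39.771933] = 30.354309
  V(1,0) = exp(-r*dt) * [p*2.312258 + (1-p)*12.663000] = 7.702336
  V(1,1) = exp(-r*dt) * [p*12.663000 + (1-p)*30.354309] = 21.843565
  V(0,0) = exp(-r*dt) * [p*7.702336 + (1-p)*21.843565] = 15.049561

Answer: Price = V(0,0) = 15.0496


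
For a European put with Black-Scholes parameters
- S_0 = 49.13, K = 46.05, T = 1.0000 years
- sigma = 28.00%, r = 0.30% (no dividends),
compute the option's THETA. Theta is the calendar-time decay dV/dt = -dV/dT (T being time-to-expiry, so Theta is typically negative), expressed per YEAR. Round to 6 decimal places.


d1 = 0.3819360124; d2 = 0.1019360124
phi(d1) = 0.3708802325; exp(-qT) = 1.0000000000; exp(-rT) = 0.9970044955
Theta = -S*exp(-qT)*phi(d1)*sigma/(2*sqrt(T)) + r*K*exp(-rT)*N(-d2) - q*S*exp(-qT)*N(-d1)
N(-d1) = 0.3512544138; N(-d2) = 0.4594037325; sqrt(T) = 1.0000000000
Term 1 = -49.1300 * 1.0000000000 * 0.3708802325 * 0.2800 / (2 * 1.0000000000) = -2.5509884152
Term 2 = 0.0030 * 46.0500 * 0.9970044955 * 0.4594037325 = 0.0632765111
Term 3 = 0 (no dividend yield, q = 0)
Theta = -2.5509884152 + (0.0632765111) + (0.0000000000) = -2.487712

Answer: Theta = -2.487712


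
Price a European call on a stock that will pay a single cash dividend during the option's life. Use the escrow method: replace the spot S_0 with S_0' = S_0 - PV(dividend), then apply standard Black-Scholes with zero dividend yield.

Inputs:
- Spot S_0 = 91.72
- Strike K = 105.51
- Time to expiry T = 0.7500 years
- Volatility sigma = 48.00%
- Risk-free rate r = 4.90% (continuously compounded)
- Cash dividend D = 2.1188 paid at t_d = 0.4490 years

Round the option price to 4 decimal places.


PV(D) = D * exp(-r * t_d) = 2.1188 * 0.97823926 = 2.07269334
S_0' = S_0 - PV(D) = 91.7200 - 2.07269334 = 89.64730666
d1 = (ln(S_0'/K) + (r + sigma^2/2)*T) / (sigma*sqrt(T)) = -0.09567795
d2 = d1 - sigma*sqrt(T) = -0.51137015
exp(-rT) = 0.96391708
N(d1) = 0.46188818; N(d2) = 0.30454595
C = S_0' * N(d1) - K * exp(-rT) * N(d2) = 89.64730666 * 0.46188818 - 105.5100 * 0.96391708 * 0.30454595 = 10.4338

Answer: Price = 10.4338


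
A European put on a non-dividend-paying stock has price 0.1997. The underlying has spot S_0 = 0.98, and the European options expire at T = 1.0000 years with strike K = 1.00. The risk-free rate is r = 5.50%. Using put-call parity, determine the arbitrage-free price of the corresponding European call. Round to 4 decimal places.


Put-call parity: C - P = S_0 * exp(-qT) - K * exp(-rT).
S_0 * exp(-qT) = 0.9800 * 1.00000000 = 0.98000000
K * exp(-rT) = 1.0000 * 0.94648515 = 0.94648515
C = P + S*exp(-qT) - K*exp(-rT)
C = 0.1997 + 0.98000000 - 0.94648515 = 0.2332

Answer: Call price = 0.2332


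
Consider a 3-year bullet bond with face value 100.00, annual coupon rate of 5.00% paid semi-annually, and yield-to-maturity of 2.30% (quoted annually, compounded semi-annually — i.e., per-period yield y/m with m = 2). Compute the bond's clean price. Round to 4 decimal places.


Answer: Price = 107.7837

Derivation:
Coupon per period c = face * coupon_rate / m = 2.500000
Periods per year m = 2; per-period yield y/m = 0.011500
Number of cashflows N = 6
Cashflows (t years, CF_t, discount factor 1/(1+y/m)^(m*t), PV):
  t = 0.5000: CF_t = 2.500000, DF = 0.988631, PV = 2.471577
  t = 1.0000: CF_t = 2.500000, DF = 0.977391, PV = 2.443477
  t = 1.5000: CF_t = 2.500000, DF = 0.966279, PV = 2.415696
  t = 2.0000: CF_t = 2.500000, DF = 0.955293, PV = 2.388232
  t = 2.5000: CF_t = 2.500000, DF = 0.944432, PV = 2.361079
  t = 3.0000: CF_t = 102.500000, DF = 0.933694, PV = 95.703659
Price P = sum_t PV_t = 107.783720


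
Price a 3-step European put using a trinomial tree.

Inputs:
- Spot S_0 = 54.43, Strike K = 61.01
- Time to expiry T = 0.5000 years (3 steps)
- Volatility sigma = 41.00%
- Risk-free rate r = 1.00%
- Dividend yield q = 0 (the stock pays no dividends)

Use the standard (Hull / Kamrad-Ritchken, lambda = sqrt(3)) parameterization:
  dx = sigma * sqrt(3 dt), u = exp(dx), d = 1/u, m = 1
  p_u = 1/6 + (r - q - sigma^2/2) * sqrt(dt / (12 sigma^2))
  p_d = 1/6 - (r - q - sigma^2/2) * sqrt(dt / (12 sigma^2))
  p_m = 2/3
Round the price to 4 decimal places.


Answer: Price = V(0,0) = 10.4214

Derivation:
dt = T/N = 0.166667; dx = sigma*sqrt(3*dt) = 0.289914
u = exp(dx) = 1.336312; d = 1/u = 0.748328
p_u = 0.145382, p_m = 0.666667, p_d = 0.187952
Discount per step: exp(-r*dt) = 0.998335
Stock lattice S(k, j) with j the centered position index:
  k=0: S(0,+0) = 54.4300
  k=1: S(1,-1) = 40.7315; S(1,+0) = 54.4300; S(1,+1) = 72.7355
  k=2: S(2,-2) = 30.4805; S(2,-1) = 40.7315; S(2,+0) = 54.4300; S(2,+1) = 72.7355; S(2,+2) = 97.1973
  k=3: S(3,-3) = 22.8094; S(3,-2) = 30.4805; S(3,-1) = 40.7315; S(3,+0) = 54.4300; S(3,+1) = 72.7355; S(3,+2) = 97.1973; S(3,+3) = 129.8860
Terminal payoffs V(N, j) = max(K - S_T, 0):
  V(3,-3) = 38.200568; V(3,-2) = 30.529476; V(3,-1) = 20.278502; V(3,+0) = 6.580000; V(3,+1) = 0.000000; V(3,+2) = 0.000000; V(3,+3) = 0.000000
Backward induction: V(k, j) = exp(-r*dt) * [p_u * V(k+1, j+1) + p_m * V(k+1, j) + p_d * V(k+1, j-1)]
  V(2,-2) = exp(-r*dt) * [p_u*20.278502 + p_m*30.529476 + p_d*38.200568] = 30.430209
  V(2,-1) = exp(-r*dt) * [p_u*6.580000 + p_m*20.278502 + p_d*30.529476] = 20.180019
  V(2,+0) = exp(-r*dt) * [p_u*0.000000 + p_m*6.580000 + p_d*20.278502] = 8.184394
  V(2,+1) = exp(-r*dt) * [p_u*0.000000 + p_m*0.000000 + p_d*6.580000] = 1.234663
  V(2,+2) = exp(-r*dt) * [p_u*0.000000 + p_m*0.000000 + p_d*0.000000] = 0.000000
  V(1,-1) = exp(-r*dt) * [p_u*8.184394 + p_m*20.180019 + p_d*30.430209] = 20.328707
  V(1,+0) = exp(-r*dt) * [p_u*1.234663 + p_m*8.184394 + p_d*20.180019] = 9.412928
  V(1,+1) = exp(-r*dt) * [p_u*0.000000 + p_m*1.234663 + p_d*8.184394] = 2.357447
  V(0,+0) = exp(-r*dt) * [p_u*2.357447 + p_m*9.412928 + p_d*20.328707] = 10.421447


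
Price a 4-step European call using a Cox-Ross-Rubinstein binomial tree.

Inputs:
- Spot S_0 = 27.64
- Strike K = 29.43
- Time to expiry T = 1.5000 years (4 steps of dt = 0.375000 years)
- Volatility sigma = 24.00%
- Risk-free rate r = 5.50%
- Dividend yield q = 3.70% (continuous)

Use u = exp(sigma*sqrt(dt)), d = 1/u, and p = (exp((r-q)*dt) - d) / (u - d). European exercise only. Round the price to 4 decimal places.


dt = T/N = 0.375000
u = exp(sigma*sqrt(dt)) = 1.158319; d = 1/u = 0.863320
p = (exp((r-q)*dt) - d) / (u - d) = 0.486283
Discount per step: exp(-r*dt) = 0.979586
Stock lattice S(k, i) with i counting down-moves:
  k=0: S(0,0) = 27.6400
  k=1: S(1,0) = 32.0159; S(1,1) = 23.8622
  k=2: S(2,0) = 37.0846; S(2,1) = 27.6400; S(2,2) = 20.6007
  k=3: S(3,0) = 42.9558; S(3,1) = 32.0159; S(3,2) = 23.8622; S(3,3) = 17.7850
  k=4: S(4,0) = 49.7565; S(4,1) = 37.0846; S(4,2) = 27.6400; S(4,3) = 20.6007; S(4,4) = 15.3542
Terminal payoffs V(N, i) = max(S_T - K, 0):
  V(4,0) = 20.326521; V(4,1) = 7.654636; V(4,2) = 0.000000; V(4,3) = 0.000000; V(4,4) = 0.000000
Backward induction: V(k, i) = exp(-r*dt) * [p * V(k+1, i) + (1-p) * V(k+1, i+1)].
  V(3,0) = exp(-r*dt) * [p*20.326521 + (1-p)*7.654636] = 13.534701
  V(3,1) = exp(-r*dt) * [p*7.654636 + (1-p)*0.000000] = 3.646330
  V(3,2) = exp(-r*dt) * [p*0.000000 + (1-p)*0.000000] = 0.000000
  V(3,3) = exp(-r*dt) * [p*0.000000 + (1-p)*0.000000] = 0.000000
  V(2,0) = exp(-r*dt) * [p*13.534701 + (1-p)*3.646330] = 8.282276
  V(2,1) = exp(-r*dt) * [p*3.646330 + (1-p)*0.000000] = 1.736950
  V(2,2) = exp(-r*dt) * [p*0.000000 + (1-p)*0.000000] = 0.000000
  V(1,0) = exp(-r*dt) * [p*8.282276 + (1-p)*1.736950] = 4.819396
  V(1,1) = exp(-r*dt) * [p*1.736950 + (1-p)*0.000000] = 0.827406
  V(0,0) = exp(-r*dt) * [p*4.819396 + (1-p)*0.827406] = 2.712123

Answer: Price = V(0,0) = 2.7121


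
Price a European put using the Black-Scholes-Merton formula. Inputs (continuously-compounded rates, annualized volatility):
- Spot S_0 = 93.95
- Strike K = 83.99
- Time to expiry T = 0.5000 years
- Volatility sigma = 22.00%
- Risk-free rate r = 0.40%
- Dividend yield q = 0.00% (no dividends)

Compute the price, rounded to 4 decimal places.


d1 = (ln(S/K) + (r - q + 0.5*sigma^2) * T) / (sigma * sqrt(T)) = 0.81101922
d2 = d1 - sigma * sqrt(T) = 0.65545573
exp(-rT) = 0.99800200; exp(-qT) = 1.00000000
P = K * exp(-rT) * N(-d2) - S_0 * exp(-qT) * N(-d1)
N(-d1) = 0.20867732; N(-d2) = 0.25608719
P = 83.9900 * 0.99800200 * 0.25608719 - 93.9500 * 1.00000000 * 0.20867732 = 1.8606

Answer: Price = 1.8606


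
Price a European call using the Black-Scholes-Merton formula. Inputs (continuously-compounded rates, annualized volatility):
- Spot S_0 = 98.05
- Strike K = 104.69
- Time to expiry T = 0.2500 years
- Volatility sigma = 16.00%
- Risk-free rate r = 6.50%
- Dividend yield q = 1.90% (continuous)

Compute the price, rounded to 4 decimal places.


d1 = (ln(S/K) + (r - q + 0.5*sigma^2) * T) / (sigma * sqrt(T)) = -0.63532562
d2 = d1 - sigma * sqrt(T) = -0.71532562
exp(-rT) = 0.98388132; exp(-qT) = 0.99526126
C = S_0 * exp(-qT) * N(d1) - K * exp(-rT) * N(d2)
N(d1) = 0.26260803; N(d2) = 0.23720393
C = 98.0500 * 0.99526126 * 0.26260803 - 104.6900 * 0.98388132 * 0.23720393 = 1.1941

Answer: Price = 1.1941


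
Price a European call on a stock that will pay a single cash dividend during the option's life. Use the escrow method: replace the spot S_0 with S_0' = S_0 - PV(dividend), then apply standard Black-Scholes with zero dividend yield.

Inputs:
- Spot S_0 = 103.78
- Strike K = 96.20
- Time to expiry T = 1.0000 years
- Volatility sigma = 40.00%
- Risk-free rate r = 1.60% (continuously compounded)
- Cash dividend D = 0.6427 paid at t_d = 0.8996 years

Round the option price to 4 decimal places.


PV(D) = D * exp(-r * t_d) = 0.6427 * 0.98570949 = 0.63351549
S_0' = S_0 - PV(D) = 103.7800 - 0.63351549 = 103.14648451
d1 = (ln(S_0'/K) + (r + sigma^2/2)*T) / (sigma*sqrt(T)) = 0.41430200
d2 = d1 - sigma*sqrt(T) = 0.01430200
exp(-rT) = 0.98412732
N(d1) = 0.66067353; N(d2) = 0.50570548
C = S_0' * N(d1) - K * exp(-rT) * N(d2) = 103.14648451 * 0.66067353 - 96.2000 * 0.98412732 * 0.50570548 = 20.2695

Answer: Price = 20.2695


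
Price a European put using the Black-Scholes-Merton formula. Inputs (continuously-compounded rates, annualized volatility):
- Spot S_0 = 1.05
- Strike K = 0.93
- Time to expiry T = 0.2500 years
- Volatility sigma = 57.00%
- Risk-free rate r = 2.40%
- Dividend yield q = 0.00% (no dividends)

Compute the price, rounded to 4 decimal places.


Answer: Price = 0.0600

Derivation:
d1 = (ln(S/K) + (r - q + 0.5*sigma^2) * T) / (sigma * sqrt(T)) = 0.58938020
d2 = d1 - sigma * sqrt(T) = 0.30438020
exp(-rT) = 0.99401796; exp(-qT) = 1.00000000
P = K * exp(-rT) * N(-d2) - S_0 * exp(-qT) * N(-d1)
N(-d1) = 0.27780313; N(-d2) = 0.38041913
P = 0.9300 * 0.99401796 * 0.38041913 - 1.0500 * 1.00000000 * 0.27780313 = 0.0600


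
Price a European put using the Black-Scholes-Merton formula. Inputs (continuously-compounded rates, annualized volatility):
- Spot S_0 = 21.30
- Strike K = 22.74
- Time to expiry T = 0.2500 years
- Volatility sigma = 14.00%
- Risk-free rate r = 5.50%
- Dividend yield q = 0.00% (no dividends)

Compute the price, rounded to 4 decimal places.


Answer: Price = 1.3342

Derivation:
d1 = (ln(S/K) + (r - q + 0.5*sigma^2) * T) / (sigma * sqrt(T)) = -0.70312022
d2 = d1 - sigma * sqrt(T) = -0.77312022
exp(-rT) = 0.98634410; exp(-qT) = 1.00000000
P = K * exp(-rT) * N(-d2) - S_0 * exp(-qT) * N(-d1)
N(-d1) = 0.75900958; N(-d2) = 0.78027438
P = 22.7400 * 0.98634410 * 0.78027438 - 21.3000 * 1.00000000 * 0.75900958 = 1.3342


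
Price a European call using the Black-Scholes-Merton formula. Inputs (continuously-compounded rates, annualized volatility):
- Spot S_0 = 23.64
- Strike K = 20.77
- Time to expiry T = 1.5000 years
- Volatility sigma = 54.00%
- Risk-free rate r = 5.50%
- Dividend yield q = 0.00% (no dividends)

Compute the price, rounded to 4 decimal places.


d1 = (ln(S/K) + (r - q + 0.5*sigma^2) * T) / (sigma * sqrt(T)) = 0.65112662
d2 = d1 - sigma * sqrt(T) = -0.01023561
exp(-rT) = 0.92081144; exp(-qT) = 1.00000000
C = S_0 * exp(-qT) * N(d1) - K * exp(-rT) * N(d2)
N(d1) = 0.74251762; N(d2) = 0.49591665
C = 23.6400 * 1.00000000 * 0.74251762 - 20.7700 * 0.92081144 * 0.49591665 = 8.0686

Answer: Price = 8.0686


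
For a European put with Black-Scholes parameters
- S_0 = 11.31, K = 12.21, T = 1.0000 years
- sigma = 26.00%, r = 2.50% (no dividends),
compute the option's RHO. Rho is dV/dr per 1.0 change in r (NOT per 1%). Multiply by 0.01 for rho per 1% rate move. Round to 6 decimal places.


Answer: Rho = -7.486563

Derivation:
d1 = -0.0683384538; d2 = -0.3283384538
phi(d1) = 0.3980118082; exp(-qT) = 1.0000000000; exp(-rT) = 0.9753099120
N(-d2) = 0.6286721138
Rho = -K*T*exp(-rT)*N(-d2) = -12.2100 * 1.0000 * 0.9753099120 * 0.6286721138 = -7.486563


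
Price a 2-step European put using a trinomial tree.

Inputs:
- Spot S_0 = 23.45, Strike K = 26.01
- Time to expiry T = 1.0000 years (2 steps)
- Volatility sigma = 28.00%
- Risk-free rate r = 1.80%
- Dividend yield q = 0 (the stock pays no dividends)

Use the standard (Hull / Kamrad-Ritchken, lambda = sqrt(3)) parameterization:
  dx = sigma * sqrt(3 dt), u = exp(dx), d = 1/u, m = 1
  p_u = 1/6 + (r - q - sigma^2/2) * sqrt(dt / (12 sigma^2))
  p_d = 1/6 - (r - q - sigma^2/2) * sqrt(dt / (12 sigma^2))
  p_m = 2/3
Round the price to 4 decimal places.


dt = T/N = 0.500000; dx = sigma*sqrt(3*dt) = 0.342929
u = exp(dx) = 1.409068; d = 1/u = 0.709689
p_u = 0.151212, p_m = 0.666667, p_d = 0.182122
Discount per step: exp(-r*dt) = 0.991040
Stock lattice S(k, j) with j the centered position index:
  k=0: S(0,+0) = 23.4500
  k=1: S(1,-1) = 16.6422; S(1,+0) = 23.4500; S(1,+1) = 33.0426
  k=2: S(2,-2) = 11.8108; S(2,-1) = 16.6422; S(2,+0) = 23.4500; S(2,+1) = 33.0426; S(2,+2) = 46.5593
Terminal payoffs V(N, j) = max(K - S_T, 0):
  V(2,-2) = 14.199212; V(2,-1) = 9.367795; V(2,+0) = 2.560000; V(2,+1) = 0.000000; V(2,+2) = 0.000000
Backward induction: V(k, j) = exp(-r*dt) * [p_u * V(k+1, j+1) + p_m * V(k+1, j) + p_d * V(k+1, j-1)]
  V(1,-1) = exp(-r*dt) * [p_u*2.560000 + p_m*9.367795 + p_d*14.199212] = 9.135692
  V(1,+0) = exp(-r*dt) * [p_u*0.000000 + p_m*2.560000 + p_d*9.367795] = 3.382169
  V(1,+1) = exp(-r*dt) * [p_u*0.000000 + p_m*0.000000 + p_d*2.560000] = 0.462054
  V(0,+0) = exp(-r*dt) * [p_u*0.462054 + p_m*3.382169 + p_d*9.135692] = 3.952721

Answer: Price = V(0,0) = 3.9527


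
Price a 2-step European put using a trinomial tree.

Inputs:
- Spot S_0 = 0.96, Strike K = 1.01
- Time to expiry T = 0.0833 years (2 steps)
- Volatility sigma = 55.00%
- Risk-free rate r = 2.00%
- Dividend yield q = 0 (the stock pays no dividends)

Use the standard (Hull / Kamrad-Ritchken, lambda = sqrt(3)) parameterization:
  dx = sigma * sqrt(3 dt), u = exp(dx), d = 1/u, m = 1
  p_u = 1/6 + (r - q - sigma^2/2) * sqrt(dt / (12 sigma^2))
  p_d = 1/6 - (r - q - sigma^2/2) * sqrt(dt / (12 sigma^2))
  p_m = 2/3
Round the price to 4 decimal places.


Answer: Price = V(0,0) = 0.0895

Derivation:
dt = T/N = 0.041650; dx = sigma*sqrt(3*dt) = 0.194415
u = exp(dx) = 1.214601; d = 1/u = 0.823316
p_u = 0.152608, p_m = 0.666667, p_d = 0.180726
Discount per step: exp(-r*dt) = 0.999167
Stock lattice S(k, j) with j the centered position index:
  k=0: S(0,+0) = 0.9600
  k=1: S(1,-1) = 0.7904; S(1,+0) = 0.9600; S(1,+1) = 1.1660
  k=2: S(2,-2) = 0.6507; S(2,-1) = 0.7904; S(2,+0) = 0.9600; S(2,+1) = 1.1660; S(2,+2) = 1.4162
Terminal payoffs V(N, j) = max(K - S_T, 0):
  V(2,-2) = 0.359265; V(2,-1) = 0.219617; V(2,+0) = 0.050000; V(2,+1) = 0.000000; V(2,+2) = 0.000000
Backward induction: V(k, j) = exp(-r*dt) * [p_u * V(k+1, j+1) + p_m * V(k+1, j) + p_d * V(k+1, j-1)]
  V(1,-1) = exp(-r*dt) * [p_u*0.050000 + p_m*0.219617 + p_d*0.359265] = 0.218788
  V(1,+0) = exp(-r*dt) * [p_u*0.000000 + p_m*0.050000 + p_d*0.219617] = 0.072963
  V(1,+1) = exp(-r*dt) * [p_u*0.000000 + p_m*0.000000 + p_d*0.050000] = 0.009029
  V(0,+0) = exp(-r*dt) * [p_u*0.009029 + p_m*0.072963 + p_d*0.218788] = 0.089486


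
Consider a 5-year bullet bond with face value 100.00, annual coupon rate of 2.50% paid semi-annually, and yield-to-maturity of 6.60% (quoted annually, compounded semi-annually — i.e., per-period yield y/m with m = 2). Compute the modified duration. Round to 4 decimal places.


Coupon per period c = face * coupon_rate / m = 1.250000
Periods per year m = 2; per-period yield y/m = 0.033000
Number of cashflows N = 10
Cashflows (t years, CF_t, discount factor 1/(1+y/m)^(m*t), PV):
  t = 0.5000: CF_t = 1.250000, DF = 0.968054, PV = 1.210068
  t = 1.0000: CF_t = 1.250000, DF = 0.937129, PV = 1.171411
  t = 1.5000: CF_t = 1.250000, DF = 0.907192, PV = 1.133990
  t = 2.0000: CF_t = 1.250000, DF = 0.878211, PV = 1.097763
  t = 2.5000: CF_t = 1.250000, DF = 0.850156, PV = 1.062694
  t = 3.0000: CF_t = 1.250000, DF = 0.822997, PV = 1.028746
  t = 3.5000: CF_t = 1.250000, DF = 0.796705, PV = 0.995882
  t = 4.0000: CF_t = 1.250000, DF = 0.771254, PV = 0.964067
  t = 4.5000: CF_t = 1.250000, DF = 0.746616, PV = 0.933270
  t = 5.0000: CF_t = 101.250000, DF = 0.722764, PV = 73.179901
Price P = sum_t PV_t = 82.777792
First compute Macaulay numerator sum_t t * PV_t:
  t * PV_t at t = 0.5000: 0.605034
  t * PV_t at t = 1.0000: 1.171411
  t * PV_t at t = 1.5000: 1.700984
  t * PV_t at t = 2.0000: 2.195527
  t * PV_t at t = 2.5000: 2.656736
  t * PV_t at t = 3.0000: 3.086237
  t * PV_t at t = 3.5000: 3.485586
  t * PV_t at t = 4.0000: 3.856270
  t * PV_t at t = 4.5000: 4.199713
  t * PV_t at t = 5.0000: 365.899504
Macaulay duration D = 388.857003 / 82.777792 = 4.697601
Modified duration = D / (1 + y/m) = 4.697601 / (1 + 0.033000) = 4.547532

Answer: Modified duration = 4.5475


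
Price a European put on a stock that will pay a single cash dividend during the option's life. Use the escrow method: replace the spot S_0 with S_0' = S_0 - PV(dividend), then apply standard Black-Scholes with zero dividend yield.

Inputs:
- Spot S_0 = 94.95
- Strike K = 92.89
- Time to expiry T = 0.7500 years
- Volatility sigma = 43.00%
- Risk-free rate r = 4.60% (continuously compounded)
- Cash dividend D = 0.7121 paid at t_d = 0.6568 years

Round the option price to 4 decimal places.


Answer: Price = 11.4463

Derivation:
PV(D) = D * exp(-r * t_d) = 0.7121 * 0.97023904 = 0.69090722
S_0' = S_0 - PV(D) = 94.9500 - 0.69090722 = 94.25909278
d1 = (ln(S_0'/K) + (r + sigma^2/2)*T) / (sigma*sqrt(T)) = 0.31813020
d2 = d1 - sigma*sqrt(T) = -0.05426072
exp(-rT) = 0.96608834
N(-d1) = 0.37519309; N(-d2) = 0.52163628
P = K * exp(-rT) * N(-d2) - S_0' * N(-d1) = 92.8900 * 0.96608834 * 0.52163628 - 94.25909278 * 0.37519309 = 11.4463


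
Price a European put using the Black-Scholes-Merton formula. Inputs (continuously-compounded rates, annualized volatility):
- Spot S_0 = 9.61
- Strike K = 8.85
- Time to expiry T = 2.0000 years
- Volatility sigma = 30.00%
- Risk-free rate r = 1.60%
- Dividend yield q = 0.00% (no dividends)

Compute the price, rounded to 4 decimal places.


d1 = (ln(S/K) + (r - q + 0.5*sigma^2) * T) / (sigma * sqrt(T)) = 0.48174422
d2 = d1 - sigma * sqrt(T) = 0.05748015
exp(-rT) = 0.96850658; exp(-qT) = 1.00000000
P = K * exp(-rT) * N(-d2) - S_0 * exp(-qT) * N(-d1)
N(-d1) = 0.31499383; N(-d2) = 0.47708136
P = 8.8500 * 0.96850658 * 0.47708136 - 9.6100 * 1.00000000 * 0.31499383 = 1.0621

Answer: Price = 1.0621


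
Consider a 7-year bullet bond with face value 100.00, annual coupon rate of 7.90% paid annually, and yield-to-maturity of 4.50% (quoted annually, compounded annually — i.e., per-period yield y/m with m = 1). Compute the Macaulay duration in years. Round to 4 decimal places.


Coupon per period c = face * coupon_rate / m = 7.900000
Periods per year m = 1; per-period yield y/m = 0.045000
Number of cashflows N = 7
Cashflows (t years, CF_t, discount factor 1/(1+y/m)^(m*t), PV):
  t = 1.0000: CF_t = 7.900000, DF = 0.956938, PV = 7.559809
  t = 2.0000: CF_t = 7.900000, DF = 0.915730, PV = 7.234267
  t = 3.0000: CF_t = 7.900000, DF = 0.876297, PV = 6.922743
  t = 4.0000: CF_t = 7.900000, DF = 0.838561, PV = 6.624635
  t = 5.0000: CF_t = 7.900000, DF = 0.802451, PV = 6.339363
  t = 6.0000: CF_t = 7.900000, DF = 0.767896, PV = 6.066376
  t = 7.0000: CF_t = 107.900000, DF = 0.734828, PV = 79.287991
Price P = sum_t PV_t = 120.035183
Macaulay numerator sum_t t * PV_t:
  t * PV_t at t = 1.0000: 7.559809
  t * PV_t at t = 2.0000: 14.468533
  t * PV_t at t = 3.0000: 20.768230
  t * PV_t at t = 4.0000: 26.498538
  t * PV_t at t = 5.0000: 31.696816
  t * PV_t at t = 6.0000: 36.398258
  t * PV_t at t = 7.0000: 555.015934
Macaulay duration D = (sum_t t * PV_t) / P = 692.406118 / 120.035183 = 5.768360

Answer: Macaulay duration = 5.7684 years


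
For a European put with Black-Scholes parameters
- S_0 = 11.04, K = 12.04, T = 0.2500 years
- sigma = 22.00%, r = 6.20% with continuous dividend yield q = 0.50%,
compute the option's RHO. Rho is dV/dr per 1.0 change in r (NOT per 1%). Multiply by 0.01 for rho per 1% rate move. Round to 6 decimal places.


d1 = -0.6037218094; d2 = -0.7137218094
phi(d1) = 0.3324790113; exp(-qT) = 0.9987507809; exp(-rT) = 0.9846195068
N(-d2) = 0.7623003912
Rho = -K*T*exp(-rT)*N(-d2) = -12.0400 * 0.2500 * 0.9846195068 * 0.7623003912 = -2.259233

Answer: Rho = -2.259233


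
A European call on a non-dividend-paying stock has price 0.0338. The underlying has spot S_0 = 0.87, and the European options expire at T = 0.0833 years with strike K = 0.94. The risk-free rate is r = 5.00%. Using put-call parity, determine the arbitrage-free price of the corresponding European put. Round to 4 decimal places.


Put-call parity: C - P = S_0 * exp(-qT) - K * exp(-rT).
S_0 * exp(-qT) = 0.8700 * 1.00000000 = 0.87000000
K * exp(-rT) = 0.9400 * 0.99584366 = 0.93609304
P = C - S*exp(-qT) + K*exp(-rT)
P = 0.0338 - 0.87000000 + 0.93609304 = 0.0999

Answer: Put price = 0.0999


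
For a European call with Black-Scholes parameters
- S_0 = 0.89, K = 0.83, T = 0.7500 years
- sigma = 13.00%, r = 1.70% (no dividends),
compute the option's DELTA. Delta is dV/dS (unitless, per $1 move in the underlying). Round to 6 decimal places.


Answer: Delta = 0.785087

Derivation:
d1 = 0.7894888493; d2 = 0.6769055468
phi(d1) = 0.2921216789; exp(-qT) = 1.0000000000; exp(-rT) = 0.9873309369
N(d1) = 0.7850868278
Delta = exp(-qT) * N(d1) = 1.0000000000 * 0.7850868278 = 0.785087


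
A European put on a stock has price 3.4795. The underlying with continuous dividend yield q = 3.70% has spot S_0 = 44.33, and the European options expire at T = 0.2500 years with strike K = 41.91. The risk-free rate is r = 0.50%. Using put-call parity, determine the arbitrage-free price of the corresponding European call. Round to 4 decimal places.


Answer: Call price = 5.5437

Derivation:
Put-call parity: C - P = S_0 * exp(-qT) - K * exp(-rT).
S_0 * exp(-qT) = 44.3300 * 0.99079265 = 43.92183816
K * exp(-rT) = 41.9100 * 0.99875078 = 41.85764523
C = P + S*exp(-qT) - K*exp(-rT)
C = 3.4795 + 43.92183816 - 41.85764523 = 5.5437


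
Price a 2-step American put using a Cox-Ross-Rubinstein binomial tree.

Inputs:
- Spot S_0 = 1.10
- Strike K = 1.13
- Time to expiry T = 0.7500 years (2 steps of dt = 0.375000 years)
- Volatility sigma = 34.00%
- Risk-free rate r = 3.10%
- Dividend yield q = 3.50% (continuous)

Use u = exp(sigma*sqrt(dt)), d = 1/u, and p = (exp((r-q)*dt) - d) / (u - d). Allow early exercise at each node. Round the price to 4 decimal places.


dt = T/N = 0.375000
u = exp(sigma*sqrt(dt)) = 1.231468; d = 1/u = 0.812039
p = (exp((r-q)*dt) - d) / (u - d) = 0.444562
Discount per step: exp(-r*dt) = 0.988442
Stock lattice S(k, i) with i counting down-moves:
  k=0: S(0,0) = 1.1000
  k=1: S(1,0) = 1.3546; S(1,1) = 0.8932
  k=2: S(2,0) = 1.6682; S(2,1) = 1.1000; S(2,2) = 0.7253
Terminal payoffs V(N, i) = max(K - S_T, 0):
  V(2,0) = 0.000000; V(2,1) = 0.030000; V(2,2) = 0.404652
Backward induction: V(k, i) = exp(-r*dt) * [p * V(k+1, i) + (1-p) * V(k+1, i+1)]; then take max(V_cont, immediate exercise) for American.
  V(1,0) = exp(-r*dt) * [p*0.000000 + (1-p)*0.030000] = 0.016471; exercise = 0.000000; V(1,0) = max -> 0.016471
  V(1,1) = exp(-r*dt) * [p*0.030000 + (1-p)*0.404652] = 0.235344; exercise = 0.236757; V(1,1) = max -> 0.236757
  V(0,0) = exp(-r*dt) * [p*0.016471 + (1-p)*0.236757] = 0.137221; exercise = 0.030000; V(0,0) = max -> 0.137221

Answer: Price = V(0,0) = 0.1372


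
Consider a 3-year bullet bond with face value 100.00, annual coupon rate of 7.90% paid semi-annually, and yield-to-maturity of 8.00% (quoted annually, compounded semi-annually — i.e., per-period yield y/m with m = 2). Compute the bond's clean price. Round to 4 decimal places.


Answer: Price = 99.7379

Derivation:
Coupon per period c = face * coupon_rate / m = 3.950000
Periods per year m = 2; per-period yield y/m = 0.040000
Number of cashflows N = 6
Cashflows (t years, CF_t, discount factor 1/(1+y/m)^(m*t), PV):
  t = 0.5000: CF_t = 3.950000, DF = 0.961538, PV = 3.798077
  t = 1.0000: CF_t = 3.950000, DF = 0.924556, PV = 3.651997
  t = 1.5000: CF_t = 3.950000, DF = 0.888996, PV = 3.511536
  t = 2.0000: CF_t = 3.950000, DF = 0.854804, PV = 3.376477
  t = 2.5000: CF_t = 3.950000, DF = 0.821927, PV = 3.246612
  t = 3.0000: CF_t = 103.950000, DF = 0.790315, PV = 82.153195
Price P = sum_t PV_t = 99.737893


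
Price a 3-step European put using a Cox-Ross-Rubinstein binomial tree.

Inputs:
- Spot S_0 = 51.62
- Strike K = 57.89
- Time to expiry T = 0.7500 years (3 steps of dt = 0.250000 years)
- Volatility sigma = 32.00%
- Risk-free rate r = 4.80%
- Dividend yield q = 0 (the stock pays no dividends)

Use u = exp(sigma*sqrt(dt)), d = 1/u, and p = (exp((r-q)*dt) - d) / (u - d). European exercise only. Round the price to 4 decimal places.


Answer: Price = V(0,0) = 8.2257

Derivation:
dt = T/N = 0.250000
u = exp(sigma*sqrt(dt)) = 1.173511; d = 1/u = 0.852144
p = (exp((r-q)*dt) - d) / (u - d) = 0.497651
Discount per step: exp(-r*dt) = 0.988072
Stock lattice S(k, i) with i counting down-moves:
  k=0: S(0,0) = 51.6200
  k=1: S(1,0) = 60.5766; S(1,1) = 43.9877
  k=2: S(2,0) = 71.0873; S(2,1) = 51.6200; S(2,2) = 37.4838
  k=3: S(3,0) = 83.4218; S(3,1) = 60.5766; S(3,2) = 43.9877; S(3,3) = 31.9416
Terminal payoffs V(N, i) = max(K - S_T, 0):
  V(3,0) = 0.000000; V(3,1) = 0.000000; V(3,2) = 13.902338; V(3,3) = 25.948401
Backward induction: V(k, i) = exp(-r*dt) * [p * V(k+1, i) + (1-p) * V(k+1, i+1)].
  V(2,0) = exp(-r*dt) * [p*0.000000 + (1-p)*0.000000] = 0.000000
  V(2,1) = exp(-r*dt) * [p*0.000000 + (1-p)*13.902338] = 6.900527
  V(2,2) = exp(-r*dt) * [p*13.902338 + (1-p)*25.948401] = 19.715658
  V(1,0) = exp(-r*dt) * [p*0.000000 + (1-p)*6.900527] = 3.425127
  V(1,1) = exp(-r*dt) * [p*6.900527 + (1-p)*19.715658] = 13.179099
  V(0,0) = exp(-r*dt) * [p*3.425127 + (1-p)*13.179099] = 8.225726


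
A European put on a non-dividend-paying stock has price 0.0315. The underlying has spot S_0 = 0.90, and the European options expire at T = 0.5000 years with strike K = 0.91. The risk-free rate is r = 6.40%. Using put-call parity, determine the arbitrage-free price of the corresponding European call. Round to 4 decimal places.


Put-call parity: C - P = S_0 * exp(-qT) - K * exp(-rT).
S_0 * exp(-qT) = 0.9000 * 1.00000000 = 0.90000000
K * exp(-rT) = 0.9100 * 0.96850658 = 0.88134099
C = P + S*exp(-qT) - K*exp(-rT)
C = 0.0315 + 0.90000000 - 0.88134099 = 0.0502

Answer: Call price = 0.0502


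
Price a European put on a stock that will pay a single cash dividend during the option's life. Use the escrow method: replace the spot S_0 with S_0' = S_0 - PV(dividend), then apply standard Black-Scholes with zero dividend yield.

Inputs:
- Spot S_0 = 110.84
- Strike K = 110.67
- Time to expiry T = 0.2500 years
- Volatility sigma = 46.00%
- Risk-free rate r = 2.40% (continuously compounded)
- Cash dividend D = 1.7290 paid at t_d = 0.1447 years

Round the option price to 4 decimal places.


Answer: Price = 10.4827

Derivation:
PV(D) = D * exp(-r * t_d) = 1.7290 * 0.99653322 = 1.72300594
S_0' = S_0 - PV(D) = 110.8400 - 1.72300594 = 109.11699406
d1 = (ln(S_0'/K) + (r + sigma^2/2)*T) / (sigma*sqrt(T)) = 0.07964281
d2 = d1 - sigma*sqrt(T) = -0.15035719
exp(-rT) = 0.99401796
N(-d1) = 0.46826067; N(-d2) = 0.55975859
P = K * exp(-rT) * N(-d2) - S_0' * N(-d1) = 110.6700 * 0.99401796 * 0.55975859 - 109.11699406 * 0.46826067 = 10.4827


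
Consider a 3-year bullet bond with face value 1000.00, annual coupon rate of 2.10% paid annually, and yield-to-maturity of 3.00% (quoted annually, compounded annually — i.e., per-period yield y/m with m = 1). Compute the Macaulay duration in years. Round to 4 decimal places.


Coupon per period c = face * coupon_rate / m = 21.000000
Periods per year m = 1; per-period yield y/m = 0.030000
Number of cashflows N = 3
Cashflows (t years, CF_t, discount factor 1/(1+y/m)^(m*t), PV):
  t = 1.0000: CF_t = 21.000000, DF = 0.970874, PV = 20.388350
  t = 2.0000: CF_t = 21.000000, DF = 0.942596, PV = 19.794514
  t = 3.0000: CF_t = 1021.000000, DF = 0.915142, PV = 934.359634
Price P = sum_t PV_t = 974.542498
Macaulay numerator sum_t t * PV_t:
  t * PV_t at t = 1.0000: 20.388350
  t * PV_t at t = 2.0000: 39.589028
  t * PV_t at t = 3.0000: 2803.078903
Macaulay duration D = (sum_t t * PV_t) / P = 2863.056280 / 974.542498 = 2.937847

Answer: Macaulay duration = 2.9378 years


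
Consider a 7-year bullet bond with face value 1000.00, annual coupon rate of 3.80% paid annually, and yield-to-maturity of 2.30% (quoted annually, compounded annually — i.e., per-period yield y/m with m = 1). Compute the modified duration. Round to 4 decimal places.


Coupon per period c = face * coupon_rate / m = 38.000000
Periods per year m = 1; per-period yield y/m = 0.023000
Number of cashflows N = 7
Cashflows (t years, CF_t, discount factor 1/(1+y/m)^(m*t), PV):
  t = 1.0000: CF_t = 38.000000, DF = 0.977517, PV = 37.145650
  t = 2.0000: CF_t = 38.000000, DF = 0.955540, PV = 36.310508
  t = 3.0000: CF_t = 38.000000, DF = 0.934056, PV = 35.494143
  t = 4.0000: CF_t = 38.000000, DF = 0.913056, PV = 34.696132
  t = 5.0000: CF_t = 38.000000, DF = 0.892528, PV = 33.916063
  t = 6.0000: CF_t = 38.000000, DF = 0.872461, PV = 33.153531
  t = 7.0000: CF_t = 1038.000000, DF = 0.852846, PV = 885.254040
Price P = sum_t PV_t = 1095.970068
First compute Macaulay numerator sum_t t * PV_t:
  t * PV_t at t = 1.0000: 37.145650
  t * PV_t at t = 2.0000: 72.621017
  t * PV_t at t = 3.0000: 106.482429
  t * PV_t at t = 4.0000: 138.784528
  t * PV_t at t = 5.0000: 169.580313
  t * PV_t at t = 6.0000: 198.921188
  t * PV_t at t = 7.0000: 6196.778282
Macaulay duration D = 6920.313407 / 1095.970068 = 6.314327
Modified duration = D / (1 + y/m) = 6.314327 / (1 + 0.023000) = 6.172363

Answer: Modified duration = 6.1724


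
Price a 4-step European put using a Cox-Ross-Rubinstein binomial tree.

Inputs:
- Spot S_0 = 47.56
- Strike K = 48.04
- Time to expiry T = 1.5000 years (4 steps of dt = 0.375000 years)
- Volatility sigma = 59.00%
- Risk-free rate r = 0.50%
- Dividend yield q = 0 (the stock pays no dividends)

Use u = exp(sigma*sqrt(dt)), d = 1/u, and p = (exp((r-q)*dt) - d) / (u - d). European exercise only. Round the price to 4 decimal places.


dt = T/N = 0.375000
u = exp(sigma*sqrt(dt)) = 1.435194; d = 1/u = 0.696770
p = (exp((r-q)*dt) - d) / (u - d) = 0.413187
Discount per step: exp(-r*dt) = 0.998127
Stock lattice S(k, i) with i counting down-moves:
  k=0: S(0,0) = 47.5600
  k=1: S(1,0) = 68.2578; S(1,1) = 33.1384
  k=2: S(2,0) = 97.9632; S(2,1) = 47.5600; S(2,2) = 23.0898
  k=3: S(3,0) = 140.5961; S(3,1) = 68.2578; S(3,2) = 33.1384; S(3,3) = 16.0883
  k=4: S(4,0) = 201.7826; S(4,1) = 97.9632; S(4,2) = 47.5600; S(4,3) = 23.0898; S(4,4) = 11.2099
Terminal payoffs V(N, i) = max(K - S_T, 0):
  V(4,0) = 0.000000; V(4,1) = 0.000000; V(4,2) = 0.480000; V(4,3) = 24.950162; V(4,4) = 36.830147
Backward induction: V(k, i) = exp(-r*dt) * [p * V(k+1, i) + (1-p) * V(k+1, i+1)].
  V(3,0) = exp(-r*dt) * [p*0.000000 + (1-p)*0.000000] = 0.000000
  V(3,1) = exp(-r*dt) * [p*0.000000 + (1-p)*0.480000] = 0.281143
  V(3,2) = exp(-r*dt) * [p*0.480000 + (1-p)*24.950162] = 14.811623
  V(3,3) = exp(-r*dt) * [p*24.950162 + (1-p)*36.830147] = 31.861700
  V(2,0) = exp(-r*dt) * [p*0.000000 + (1-p)*0.281143] = 0.164669
  V(2,1) = exp(-r*dt) * [p*0.281143 + (1-p)*14.811623] = 8.791325
  V(2,2) = exp(-r*dt) * [p*14.811623 + (1-p)*31.861700] = 24.770350
  V(1,0) = exp(-r*dt) * [p*0.164669 + (1-p)*8.791325] = 5.217115
  V(1,1) = exp(-r*dt) * [p*8.791325 + (1-p)*24.770350] = 18.133998
  V(0,0) = exp(-r*dt) * [p*5.217115 + (1-p)*18.133998] = 12.772944

Answer: Price = V(0,0) = 12.7729


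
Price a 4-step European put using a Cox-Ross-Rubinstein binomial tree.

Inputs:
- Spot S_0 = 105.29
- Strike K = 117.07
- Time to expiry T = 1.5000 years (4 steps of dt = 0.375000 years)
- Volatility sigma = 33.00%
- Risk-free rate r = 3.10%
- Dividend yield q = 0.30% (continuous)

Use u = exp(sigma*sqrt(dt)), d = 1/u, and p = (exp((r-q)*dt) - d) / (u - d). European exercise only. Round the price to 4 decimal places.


Answer: Price = V(0,0) = 21.5136

Derivation:
dt = T/N = 0.375000
u = exp(sigma*sqrt(dt)) = 1.223949; d = 1/u = 0.817027
p = (exp((r-q)*dt) - d) / (u - d) = 0.475590
Discount per step: exp(-r*dt) = 0.988442
Stock lattice S(k, i) with i counting down-moves:
  k=0: S(0,0) = 105.2900
  k=1: S(1,0) = 128.8696; S(1,1) = 86.0248
  k=2: S(2,0) = 157.7299; S(2,1) = 105.2900; S(2,2) = 70.2846
  k=3: S(3,0) = 193.0535; S(3,1) = 128.8696; S(3,2) = 86.0248; S(3,3) = 57.4244
  k=4: S(4,0) = 236.2877; S(4,1) = 157.7299; S(4,2) = 105.2900; S(4,3) = 70.2846; S(4,4) = 46.9173
Terminal payoffs V(N, i) = max(K - S_T, 0):
  V(4,0) = 0.000000; V(4,1) = 0.000000; V(4,2) = 11.780000; V(4,3) = 46.785405; V(4,4) = 70.152683
Backward induction: V(k, i) = exp(-r*dt) * [p * V(k+1, i) + (1-p) * V(k+1, i+1)].
  V(3,0) = exp(-r*dt) * [p*0.000000 + (1-p)*0.000000] = 0.000000
  V(3,1) = exp(-r*dt) * [p*0.000000 + (1-p)*11.780000] = 6.106153
  V(3,2) = exp(-r*dt) * [p*11.780000 + (1-p)*46.785405] = 29.788872
  V(3,3) = exp(-r*dt) * [p*46.785405 + (1-p)*70.152683] = 58.357082
  V(2,0) = exp(-r*dt) * [p*0.000000 + (1-p)*6.106153] = 3.165119
  V(2,1) = exp(-r*dt) * [p*6.106153 + (1-p)*29.788872] = 18.311497
  V(2,2) = exp(-r*dt) * [p*29.788872 + (1-p)*58.357082] = 44.252888
  V(1,0) = exp(-r*dt) * [p*3.165119 + (1-p)*18.311497] = 10.979649
  V(1,1) = exp(-r*dt) * [p*18.311497 + (1-p)*44.252888] = 31.546556
  V(0,0) = exp(-r*dt) * [p*10.979649 + (1-p)*31.546556] = 21.513588


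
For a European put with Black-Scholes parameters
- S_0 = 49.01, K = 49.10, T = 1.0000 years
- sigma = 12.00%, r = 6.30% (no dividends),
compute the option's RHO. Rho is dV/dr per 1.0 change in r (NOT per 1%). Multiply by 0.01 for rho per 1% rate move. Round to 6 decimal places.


d1 = 0.5697110343; d2 = 0.4497110343
phi(d1) = 0.3391801610; exp(-qT) = 1.0000000000; exp(-rT) = 0.9389434737
N(-d2) = 0.3264594070
Rho = -K*T*exp(-rT)*N(-d2) = -49.1000 * 1.0000 * 0.9389434737 * 0.3264594070 = -15.050472

Answer: Rho = -15.050472


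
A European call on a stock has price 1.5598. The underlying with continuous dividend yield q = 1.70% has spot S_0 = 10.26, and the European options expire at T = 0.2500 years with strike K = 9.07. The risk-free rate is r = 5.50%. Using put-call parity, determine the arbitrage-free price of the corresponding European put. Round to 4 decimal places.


Put-call parity: C - P = S_0 * exp(-qT) - K * exp(-rT).
S_0 * exp(-qT) = 10.2600 * 0.99575902 = 10.21648753
K * exp(-rT) = 9.0700 * 0.98634410 = 8.94614098
P = C - S*exp(-qT) + K*exp(-rT)
P = 1.5598 - 10.21648753 + 8.94614098 = 0.2895

Answer: Put price = 0.2895


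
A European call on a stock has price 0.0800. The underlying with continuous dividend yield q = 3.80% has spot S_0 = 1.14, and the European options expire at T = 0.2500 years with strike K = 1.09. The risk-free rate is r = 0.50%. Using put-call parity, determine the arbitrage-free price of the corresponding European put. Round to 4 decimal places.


Answer: Put price = 0.0394

Derivation:
Put-call parity: C - P = S_0 * exp(-qT) - K * exp(-rT).
S_0 * exp(-qT) = 1.1400 * 0.99054498 = 1.12922128
K * exp(-rT) = 1.0900 * 0.99875078 = 1.08863835
P = C - S*exp(-qT) + K*exp(-rT)
P = 0.0800 - 1.12922128 + 1.08863835 = 0.0394


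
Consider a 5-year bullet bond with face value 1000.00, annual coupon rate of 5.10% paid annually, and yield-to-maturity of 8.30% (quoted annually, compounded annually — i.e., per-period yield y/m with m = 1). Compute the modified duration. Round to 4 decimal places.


Coupon per period c = face * coupon_rate / m = 51.000000
Periods per year m = 1; per-period yield y/m = 0.083000
Number of cashflows N = 5
Cashflows (t years, CF_t, discount factor 1/(1+y/m)^(m*t), PV):
  t = 1.0000: CF_t = 51.000000, DF = 0.923361, PV = 47.091413
  t = 2.0000: CF_t = 51.000000, DF = 0.852596, PV = 43.482376
  t = 3.0000: CF_t = 51.000000, DF = 0.787254, PV = 40.149931
  t = 4.0000: CF_t = 51.000000, DF = 0.726919, PV = 37.072882
  t = 5.0000: CF_t = 1051.000000, DF = 0.671209, PV = 705.440571
Price P = sum_t PV_t = 873.237172
First compute Macaulay numerator sum_t t * PV_t:
  t * PV_t at t = 1.0000: 47.091413
  t * PV_t at t = 2.0000: 86.964751
  t * PV_t at t = 3.0000: 120.449794
  t * PV_t at t = 4.0000: 148.291528
  t * PV_t at t = 5.0000: 3527.202854
Macaulay duration D = 3930.000340 / 873.237172 = 4.500496
Modified duration = D / (1 + y/m) = 4.500496 / (1 + 0.083000) = 4.155583

Answer: Modified duration = 4.1556
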